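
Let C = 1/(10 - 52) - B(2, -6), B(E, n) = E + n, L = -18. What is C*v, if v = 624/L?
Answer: -8684/63 ≈ -137.84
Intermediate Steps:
C = 167/42 (C = 1/(10 - 52) - (2 - 6) = 1/(-42) - 1*(-4) = -1/42 + 4 = 167/42 ≈ 3.9762)
v = -104/3 (v = 624/(-18) = 624*(-1/18) = -104/3 ≈ -34.667)
C*v = (167/42)*(-104/3) = -8684/63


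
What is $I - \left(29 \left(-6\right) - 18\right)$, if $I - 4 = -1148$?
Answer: $-952$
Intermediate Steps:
$I = -1144$ ($I = 4 - 1148 = -1144$)
$I - \left(29 \left(-6\right) - 18\right) = -1144 - \left(29 \left(-6\right) - 18\right) = -1144 - \left(-174 - 18\right) = -1144 - -192 = -1144 + 192 = -952$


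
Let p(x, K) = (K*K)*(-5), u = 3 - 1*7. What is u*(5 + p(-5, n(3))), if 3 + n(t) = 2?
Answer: 0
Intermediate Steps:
n(t) = -1 (n(t) = -3 + 2 = -1)
u = -4 (u = 3 - 7 = -4)
p(x, K) = -5*K² (p(x, K) = K²*(-5) = -5*K²)
u*(5 + p(-5, n(3))) = -4*(5 - 5*(-1)²) = -4*(5 - 5*1) = -4*(5 - 5) = -4*0 = 0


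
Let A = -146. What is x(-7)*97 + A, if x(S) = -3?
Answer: -437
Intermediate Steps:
x(-7)*97 + A = -3*97 - 146 = -291 - 146 = -437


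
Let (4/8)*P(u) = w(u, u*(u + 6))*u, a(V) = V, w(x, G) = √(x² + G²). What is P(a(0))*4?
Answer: 0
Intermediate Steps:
w(x, G) = √(G² + x²)
P(u) = 2*u*√(u² + u²*(6 + u)²) (P(u) = 2*(√((u*(u + 6))² + u²)*u) = 2*(√((u*(6 + u))² + u²)*u) = 2*(√(u²*(6 + u)² + u²)*u) = 2*(√(u² + u²*(6 + u)²)*u) = 2*(u*√(u² + u²*(6 + u)²)) = 2*u*√(u² + u²*(6 + u)²))
P(a(0))*4 = (2*0*√(0²*(1 + (6 + 0)²)))*4 = (2*0*√(0*(1 + 6²)))*4 = (2*0*√(0*(1 + 36)))*4 = (2*0*√(0*37))*4 = (2*0*√0)*4 = (2*0*0)*4 = 0*4 = 0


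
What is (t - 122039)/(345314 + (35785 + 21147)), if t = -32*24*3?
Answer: -124343/402246 ≈ -0.30912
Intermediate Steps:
t = -2304 (t = -768*3 = -2304)
(t - 122039)/(345314 + (35785 + 21147)) = (-2304 - 122039)/(345314 + (35785 + 21147)) = -124343/(345314 + 56932) = -124343/402246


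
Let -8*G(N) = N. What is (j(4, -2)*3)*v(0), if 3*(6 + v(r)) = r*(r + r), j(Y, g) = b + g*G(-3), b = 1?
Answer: -9/2 ≈ -4.5000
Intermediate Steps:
G(N) = -N/8
j(Y, g) = 1 + 3*g/8 (j(Y, g) = 1 + g*(-⅛*(-3)) = 1 + g*(3/8) = 1 + 3*g/8)
v(r) = -6 + 2*r²/3 (v(r) = -6 + (r*(r + r))/3 = -6 + (r*(2*r))/3 = -6 + (2*r²)/3 = -6 + 2*r²/3)
(j(4, -2)*3)*v(0) = ((1 + (3/8)*(-2))*3)*(-6 + (⅔)*0²) = ((1 - ¾)*3)*(-6 + (⅔)*0) = ((¼)*3)*(-6 + 0) = (¾)*(-6) = -9/2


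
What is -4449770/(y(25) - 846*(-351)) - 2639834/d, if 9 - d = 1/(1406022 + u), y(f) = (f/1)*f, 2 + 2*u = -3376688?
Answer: -110893381715248641/378050267234 ≈ -2.9333e+5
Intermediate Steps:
u = -1688345 (u = -1 + (½)*(-3376688) = -1 - 1688344 = -1688345)
y(f) = f² (y(f) = (f*1)*f = f*f = f²)
d = 2540908/282323 (d = 9 - 1/(1406022 - 1688345) = 9 - 1/(-282323) = 9 - 1*(-1/282323) = 9 + 1/282323 = 2540908/282323 ≈ 9.0000)
-4449770/(y(25) - 846*(-351)) - 2639834/d = -4449770/(25² - 846*(-351)) - 2639834/2540908/282323 = -4449770/(625 + 296946) - 2639834*282323/2540908 = -4449770/297571 - 372642927191/1270454 = -110893381715248641/378050267234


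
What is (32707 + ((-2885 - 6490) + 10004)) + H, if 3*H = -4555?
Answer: 95453/3 ≈ 31818.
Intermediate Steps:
H = -4555/3 (H = (1/3)*(-4555) = -4555/3 ≈ -1518.3)
(32707 + ((-2885 - 6490) + 10004)) + H = (32707 + ((-2885 - 6490) + 10004)) - 4555/3 = (32707 + (-9375 + 10004)) - 4555/3 = (32707 + 629) - 4555/3 = 33336 - 4555/3 = 95453/3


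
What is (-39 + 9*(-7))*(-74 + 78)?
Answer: -408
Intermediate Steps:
(-39 + 9*(-7))*(-74 + 78) = (-39 - 63)*4 = -102*4 = -408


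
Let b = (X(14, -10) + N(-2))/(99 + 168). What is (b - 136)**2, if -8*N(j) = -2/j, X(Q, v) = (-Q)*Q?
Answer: 9477996025/506944 ≈ 18696.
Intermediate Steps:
X(Q, v) = -Q**2
N(j) = 1/(4*j) (N(j) = -(-1)/(4*j) = 1/(4*j))
b = -523/712 (b = (-1*14**2 + (1/4)/(-2))/(99 + 168) = (-1*196 + (1/4)*(-1/2))/267 = (-196 - 1/8)*(1/267) = -1569/8*1/267 = -523/712 ≈ -0.73455)
(b - 136)**2 = (-523/712 - 136)**2 = (-97355/712)**2 = 9477996025/506944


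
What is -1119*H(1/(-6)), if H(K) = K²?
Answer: -373/12 ≈ -31.083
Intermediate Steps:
-1119*H(1/(-6)) = -1119*(1/(-6))² = -1119*(-⅙)² = -1119*1/36 = -373/12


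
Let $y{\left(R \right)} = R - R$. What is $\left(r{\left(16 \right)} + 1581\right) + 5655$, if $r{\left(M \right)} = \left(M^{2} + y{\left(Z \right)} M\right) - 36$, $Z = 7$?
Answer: $7456$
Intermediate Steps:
$y{\left(R \right)} = 0$
$r{\left(M \right)} = -36 + M^{2}$ ($r{\left(M \right)} = \left(M^{2} + 0 M\right) - 36 = \left(M^{2} + 0\right) - 36 = M^{2} - 36 = -36 + M^{2}$)
$\left(r{\left(16 \right)} + 1581\right) + 5655 = \left(\left(-36 + 16^{2}\right) + 1581\right) + 5655 = \left(\left(-36 + 256\right) + 1581\right) + 5655 = \left(220 + 1581\right) + 5655 = 1801 + 5655 = 7456$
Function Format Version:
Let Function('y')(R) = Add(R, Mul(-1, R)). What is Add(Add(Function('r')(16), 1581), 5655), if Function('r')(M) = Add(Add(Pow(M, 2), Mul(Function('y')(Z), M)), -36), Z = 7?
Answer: 7456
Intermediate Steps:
Function('y')(R) = 0
Function('r')(M) = Add(-36, Pow(M, 2)) (Function('r')(M) = Add(Add(Pow(M, 2), Mul(0, M)), -36) = Add(Add(Pow(M, 2), 0), -36) = Add(Pow(M, 2), -36) = Add(-36, Pow(M, 2)))
Add(Add(Function('r')(16), 1581), 5655) = Add(Add(Add(-36, Pow(16, 2)), 1581), 5655) = Add(Add(Add(-36, 256), 1581), 5655) = Add(Add(220, 1581), 5655) = Add(1801, 5655) = 7456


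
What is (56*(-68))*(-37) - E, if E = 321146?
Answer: -180250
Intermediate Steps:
(56*(-68))*(-37) - E = (56*(-68))*(-37) - 1*321146 = -3808*(-37) - 321146 = 140896 - 321146 = -180250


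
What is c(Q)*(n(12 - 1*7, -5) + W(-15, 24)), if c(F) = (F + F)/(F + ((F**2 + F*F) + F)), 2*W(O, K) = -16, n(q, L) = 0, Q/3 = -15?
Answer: 2/11 ≈ 0.18182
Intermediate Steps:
Q = -45 (Q = 3*(-15) = -45)
W(O, K) = -8 (W(O, K) = (1/2)*(-16) = -8)
c(F) = 2*F/(2*F + 2*F**2) (c(F) = (2*F)/(F + ((F**2 + F**2) + F)) = (2*F)/(F + (2*F**2 + F)) = (2*F)/(F + (F + 2*F**2)) = (2*F)/(2*F + 2*F**2) = 2*F/(2*F + 2*F**2))
c(Q)*(n(12 - 1*7, -5) + W(-15, 24)) = (0 - 8)/(1 - 45) = -8/(-44) = -1/44*(-8) = 2/11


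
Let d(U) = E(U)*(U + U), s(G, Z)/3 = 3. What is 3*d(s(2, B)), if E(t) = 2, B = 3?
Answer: 108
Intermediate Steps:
s(G, Z) = 9 (s(G, Z) = 3*3 = 9)
d(U) = 4*U (d(U) = 2*(U + U) = 2*(2*U) = 4*U)
3*d(s(2, B)) = 3*(4*9) = 3*36 = 108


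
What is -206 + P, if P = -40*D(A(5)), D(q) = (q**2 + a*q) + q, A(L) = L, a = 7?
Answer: -2806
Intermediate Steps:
D(q) = q**2 + 8*q (D(q) = (q**2 + 7*q) + q = q**2 + 8*q)
P = -2600 (P = -200*(8 + 5) = -200*13 = -40*65 = -2600)
-206 + P = -206 - 2600 = -2806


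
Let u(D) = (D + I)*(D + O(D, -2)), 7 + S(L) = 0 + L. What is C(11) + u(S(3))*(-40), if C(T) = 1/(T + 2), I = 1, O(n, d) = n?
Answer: -12479/13 ≈ -959.92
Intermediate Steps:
S(L) = -7 + L (S(L) = -7 + (0 + L) = -7 + L)
C(T) = 1/(2 + T)
u(D) = 2*D*(1 + D) (u(D) = (D + 1)*(D + D) = (1 + D)*(2*D) = 2*D*(1 + D))
C(11) + u(S(3))*(-40) = 1/(2 + 11) + (2*(-7 + 3)*(1 + (-7 + 3)))*(-40) = 1/13 + (2*(-4)*(1 - 4))*(-40) = 1/13 + (2*(-4)*(-3))*(-40) = 1/13 + 24*(-40) = 1/13 - 960 = -12479/13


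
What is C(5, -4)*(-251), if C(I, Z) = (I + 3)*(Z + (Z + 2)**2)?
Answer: 0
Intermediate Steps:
C(I, Z) = (3 + I)*(Z + (2 + Z)**2)
C(5, -4)*(-251) = (3*(-4) + 3*(2 - 4)**2 + 5*(-4) + 5*(2 - 4)**2)*(-251) = (-12 + 3*(-2)**2 - 20 + 5*(-2)**2)*(-251) = (-12 + 3*4 - 20 + 5*4)*(-251) = (-12 + 12 - 20 + 20)*(-251) = 0*(-251) = 0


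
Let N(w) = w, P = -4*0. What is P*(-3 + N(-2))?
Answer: 0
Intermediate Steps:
P = 0
P*(-3 + N(-2)) = 0*(-3 - 2) = 0*(-5) = 0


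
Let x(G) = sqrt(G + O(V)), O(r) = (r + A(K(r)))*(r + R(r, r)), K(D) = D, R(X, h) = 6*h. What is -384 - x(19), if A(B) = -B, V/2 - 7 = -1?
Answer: -384 - sqrt(19) ≈ -388.36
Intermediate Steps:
V = 12 (V = 14 + 2*(-1) = 14 - 2 = 12)
O(r) = 0 (O(r) = (r - r)*(r + 6*r) = 0*(7*r) = 0)
x(G) = sqrt(G) (x(G) = sqrt(G + 0) = sqrt(G))
-384 - x(19) = -384 - sqrt(19)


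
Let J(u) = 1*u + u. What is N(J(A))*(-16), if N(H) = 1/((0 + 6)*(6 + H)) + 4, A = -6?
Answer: -572/9 ≈ -63.556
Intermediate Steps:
J(u) = 2*u (J(u) = u + u = 2*u)
N(H) = 4 + 1/(6*(6 + H)) (N(H) = 1/(6*(6 + H)) + 4 = 4 + 1/(6*(6 + H)))
N(J(A))*(-16) = ((145 + 24*(2*(-6)))/(6*(6 + 2*(-6))))*(-16) = ((145 + 24*(-12))/(6*(6 - 12)))*(-16) = ((⅙)*(145 - 288)/(-6))*(-16) = ((⅙)*(-⅙)*(-143))*(-16) = (143/36)*(-16) = -572/9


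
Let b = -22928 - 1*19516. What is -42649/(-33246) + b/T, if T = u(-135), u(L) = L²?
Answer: -869431/831150 ≈ -1.0461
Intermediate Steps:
T = 18225 (T = (-135)² = 18225)
b = -42444 (b = -22928 - 19516 = -42444)
-42649/(-33246) + b/T = -42649/(-33246) - 42444/18225 = -42649*(-1/33246) - 42444*1/18225 = 42649/33246 - 524/225 = -869431/831150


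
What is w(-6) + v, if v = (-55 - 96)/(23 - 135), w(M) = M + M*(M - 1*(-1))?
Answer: 2839/112 ≈ 25.348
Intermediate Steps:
w(M) = M + M*(1 + M) (w(M) = M + M*(M + 1) = M + M*(1 + M))
v = 151/112 (v = -151/(-112) = -151*(-1/112) = 151/112 ≈ 1.3482)
w(-6) + v = -6*(2 - 6) + 151/112 = -6*(-4) + 151/112 = 24 + 151/112 = 2839/112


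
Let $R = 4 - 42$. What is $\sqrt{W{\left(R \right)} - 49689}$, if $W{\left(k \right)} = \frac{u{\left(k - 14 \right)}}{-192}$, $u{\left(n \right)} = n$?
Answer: $\frac{i \sqrt{7155177}}{12} \approx 222.91 i$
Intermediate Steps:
$R = -38$ ($R = 4 - 42 = -38$)
$W{\left(k \right)} = \frac{7}{96} - \frac{k}{192}$ ($W{\left(k \right)} = \frac{k - 14}{-192} = \left(-14 + k\right) \left(- \frac{1}{192}\right) = \frac{7}{96} - \frac{k}{192}$)
$\sqrt{W{\left(R \right)} - 49689} = \sqrt{\left(\frac{7}{96} - - \frac{19}{96}\right) - 49689} = \sqrt{\left(\frac{7}{96} + \frac{19}{96}\right) - 49689} = \sqrt{\frac{13}{48} - 49689} = \sqrt{- \frac{2385059}{48}} = \frac{i \sqrt{7155177}}{12}$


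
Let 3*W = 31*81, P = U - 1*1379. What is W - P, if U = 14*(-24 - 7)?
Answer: 2650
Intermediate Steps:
U = -434 (U = 14*(-31) = -434)
P = -1813 (P = -434 - 1*1379 = -434 - 1379 = -1813)
W = 837 (W = (31*81)/3 = (⅓)*2511 = 837)
W - P = 837 - 1*(-1813) = 837 + 1813 = 2650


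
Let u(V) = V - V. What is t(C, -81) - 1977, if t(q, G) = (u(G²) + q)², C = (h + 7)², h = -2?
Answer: -1352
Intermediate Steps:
C = 25 (C = (-2 + 7)² = 5² = 25)
u(V) = 0
t(q, G) = q² (t(q, G) = (0 + q)² = q²)
t(C, -81) - 1977 = 25² - 1977 = 625 - 1977 = -1352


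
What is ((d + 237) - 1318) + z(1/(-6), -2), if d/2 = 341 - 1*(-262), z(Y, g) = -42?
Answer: 83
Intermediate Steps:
d = 1206 (d = 2*(341 - 1*(-262)) = 2*(341 + 262) = 2*603 = 1206)
((d + 237) - 1318) + z(1/(-6), -2) = ((1206 + 237) - 1318) - 42 = (1443 - 1318) - 42 = 125 - 42 = 83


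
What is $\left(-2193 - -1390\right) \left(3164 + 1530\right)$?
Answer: $-3769282$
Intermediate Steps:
$\left(-2193 - -1390\right) \left(3164 + 1530\right) = \left(-2193 + 1390\right) 4694 = \left(-803\right) 4694 = -3769282$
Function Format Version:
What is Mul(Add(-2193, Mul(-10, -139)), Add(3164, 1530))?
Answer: -3769282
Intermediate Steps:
Mul(Add(-2193, Mul(-10, -139)), Add(3164, 1530)) = Mul(Add(-2193, 1390), 4694) = Mul(-803, 4694) = -3769282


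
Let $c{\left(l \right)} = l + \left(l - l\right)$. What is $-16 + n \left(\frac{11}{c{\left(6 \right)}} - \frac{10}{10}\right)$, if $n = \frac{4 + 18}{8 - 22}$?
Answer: $- \frac{727}{42} \approx -17.31$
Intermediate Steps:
$c{\left(l \right)} = l$ ($c{\left(l \right)} = l + 0 = l$)
$n = - \frac{11}{7}$ ($n = \frac{22}{-14} = 22 \left(- \frac{1}{14}\right) = - \frac{11}{7} \approx -1.5714$)
$-16 + n \left(\frac{11}{c{\left(6 \right)}} - \frac{10}{10}\right) = -16 - \frac{11 \left(\frac{11}{6} - \frac{10}{10}\right)}{7} = -16 - \frac{11 \left(11 \cdot \frac{1}{6} - 1\right)}{7} = -16 - \frac{11 \left(\frac{11}{6} - 1\right)}{7} = -16 - \frac{55}{42} = - \frac{727}{42}$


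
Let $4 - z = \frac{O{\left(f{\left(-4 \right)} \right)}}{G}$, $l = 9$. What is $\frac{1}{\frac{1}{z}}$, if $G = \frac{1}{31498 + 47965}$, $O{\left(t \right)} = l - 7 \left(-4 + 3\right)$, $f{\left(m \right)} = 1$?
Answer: $-1271404$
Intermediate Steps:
$O{\left(t \right)} = 16$ ($O{\left(t \right)} = 9 - 7 \left(-4 + 3\right) = 9 - -7 = 9 + 7 = 16$)
$G = \frac{1}{79463} \approx 1.2584 \cdot 10^{-5}$
$z = -1271404$ ($z = 4 - 16 \frac{1}{\frac{1}{79463}} = 4 - 16 \cdot 79463 = 4 - 1271408 = -1271404$)
$\frac{1}{\frac{1}{z}} = \frac{1}{\frac{1}{-1271404}} = \frac{1}{- \frac{1}{1271404}} = -1271404$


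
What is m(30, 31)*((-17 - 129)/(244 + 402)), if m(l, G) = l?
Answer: -2190/323 ≈ -6.7802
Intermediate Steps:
m(30, 31)*((-17 - 129)/(244 + 402)) = 30*((-17 - 129)/(244 + 402)) = 30*(-146/646) = 30*(-146*1/646) = 30*(-73/323) = -2190/323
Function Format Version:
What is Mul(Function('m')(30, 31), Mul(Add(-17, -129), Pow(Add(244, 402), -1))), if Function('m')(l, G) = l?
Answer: Rational(-2190, 323) ≈ -6.7802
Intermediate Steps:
Mul(Function('m')(30, 31), Mul(Add(-17, -129), Pow(Add(244, 402), -1))) = Mul(30, Mul(Add(-17, -129), Pow(Add(244, 402), -1))) = Mul(30, Mul(-146, Pow(646, -1))) = Mul(30, Mul(-146, Rational(1, 646))) = Mul(30, Rational(-73, 323)) = Rational(-2190, 323)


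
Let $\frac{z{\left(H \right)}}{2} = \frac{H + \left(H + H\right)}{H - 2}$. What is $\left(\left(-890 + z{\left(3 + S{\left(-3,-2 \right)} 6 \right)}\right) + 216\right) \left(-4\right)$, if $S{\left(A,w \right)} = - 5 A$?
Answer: $\frac{243104}{91} \approx 2671.5$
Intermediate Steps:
$z{\left(H \right)} = \frac{6 H}{-2 + H}$ ($z{\left(H \right)} = 2 \frac{H + \left(H + H\right)}{H - 2} = 2 \frac{H + 2 H}{-2 + H} = 2 \frac{3 H}{-2 + H} = \frac{6 H}{-2 + H}$)
$\left(\left(-890 + z{\left(3 + S{\left(-3,-2 \right)} 6 \right)}\right) + 216\right) \left(-4\right) = \left(\left(-890 + \frac{6 \left(3 + \left(-5\right) \left(-3\right) 6\right)}{-2 + \left(3 + \left(-5\right) \left(-3\right) 6\right)}\right) + 216\right) \left(-4\right) = \left(\left(-890 + \frac{6 \left(3 + 15 \cdot 6\right)}{-2 + \left(3 + 15 \cdot 6\right)}\right) + 216\right) \left(-4\right) = \left(\left(-890 + \frac{6 \left(3 + 90\right)}{-2 + \left(3 + 90\right)}\right) + 216\right) \left(-4\right) = \left(\left(-890 + 6 \cdot 93 \frac{1}{-2 + 93}\right) + 216\right) \left(-4\right) = \left(\left(-890 + 6 \cdot 93 \cdot \frac{1}{91}\right) + 216\right) \left(-4\right) = \left(\left(-890 + \frac{558}{91}\right) + 216\right) \left(-4\right) = \left(- \frac{80432}{91} + 216\right) \left(-4\right) = \left(- \frac{60776}{91}\right) \left(-4\right) = \frac{243104}{91}$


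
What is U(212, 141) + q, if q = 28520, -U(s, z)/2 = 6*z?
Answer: 26828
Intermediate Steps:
U(s, z) = -12*z
U(212, 141) + q = -12*141 + 28520 = -1692 + 28520 = 26828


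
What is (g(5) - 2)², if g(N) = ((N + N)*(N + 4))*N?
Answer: 200704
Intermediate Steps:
g(N) = 2*N²*(4 + N) (g(N) = ((2*N)*(4 + N))*N = (2*N*(4 + N))*N = 2*N²*(4 + N))
(g(5) - 2)² = (2*5²*(4 + 5) - 2)² = (2*25*9 - 2)² = (450 - 2)² = 448² = 200704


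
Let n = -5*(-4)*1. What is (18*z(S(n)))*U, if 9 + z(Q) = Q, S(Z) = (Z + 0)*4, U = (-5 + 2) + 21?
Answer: 23004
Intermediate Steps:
n = 20 (n = 20*1 = 20)
U = 18 (U = -3 + 21 = 18)
S(Z) = 4*Z (S(Z) = Z*4 = 4*Z)
z(Q) = -9 + Q
(18*z(S(n)))*U = (18*(-9 + 4*20))*18 = (18*(-9 + 80))*18 = (18*71)*18 = 1278*18 = 23004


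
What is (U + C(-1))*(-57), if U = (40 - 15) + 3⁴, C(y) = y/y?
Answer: -6099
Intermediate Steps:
C(y) = 1
U = 106 (U = 25 + 81 = 106)
(U + C(-1))*(-57) = (106 + 1)*(-57) = 107*(-57) = -6099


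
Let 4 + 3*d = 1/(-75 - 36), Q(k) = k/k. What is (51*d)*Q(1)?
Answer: -7565/111 ≈ -68.153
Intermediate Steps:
Q(k) = 1
d = -445/333 (d = -4/3 + 1/(3*(-75 - 36)) = -4/3 + (⅓)/(-111) = -4/3 + (⅓)*(-1/111) = -4/3 - 1/333 = -445/333 ≈ -1.3363)
(51*d)*Q(1) = (51*(-445/333))*1 = -7565/111*1 = -7565/111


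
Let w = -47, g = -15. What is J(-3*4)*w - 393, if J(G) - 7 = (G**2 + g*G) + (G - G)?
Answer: -15950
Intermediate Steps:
J(G) = 7 + G**2 - 15*G (J(G) = 7 + ((G**2 - 15*G) + (G - G)) = 7 + ((G**2 - 15*G) + 0) = 7 + (G**2 - 15*G) = 7 + G**2 - 15*G)
J(-3*4)*w - 393 = (7 + (-3*4)**2 - (-45)*4)*(-47) - 393 = (7 + (-12)**2 - 15*(-12))*(-47) - 393 = (7 + 144 + 180)*(-47) - 393 = 331*(-47) - 393 = -15557 - 393 = -15950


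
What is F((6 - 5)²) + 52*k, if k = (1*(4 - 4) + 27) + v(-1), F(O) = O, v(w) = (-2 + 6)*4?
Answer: 2237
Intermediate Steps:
v(w) = 16 (v(w) = 4*4 = 16)
k = 43 (k = (1*(4 - 4) + 27) + 16 = (1*0 + 27) + 16 = (0 + 27) + 16 = 27 + 16 = 43)
F((6 - 5)²) + 52*k = (6 - 5)² + 52*43 = 1² + 2236 = 1 + 2236 = 2237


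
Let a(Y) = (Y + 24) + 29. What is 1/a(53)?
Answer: 1/106 ≈ 0.0094340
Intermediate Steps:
a(Y) = 53 + Y (a(Y) = (24 + Y) + 29 = 53 + Y)
1/a(53) = 1/(53 + 53) = 1/106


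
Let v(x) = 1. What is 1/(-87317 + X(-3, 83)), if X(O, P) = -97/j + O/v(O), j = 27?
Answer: -27/2357737 ≈ -1.1452e-5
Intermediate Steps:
X(O, P) = -97/27 + O (X(O, P) = -97/27 + O/1 = -97*1/27 + O*1 = -97/27 + O)
1/(-87317 + X(-3, 83)) = 1/(-87317 + (-97/27 - 3)) = 1/(-87317 - 178/27) = 1/(-2357737/27) = -27/2357737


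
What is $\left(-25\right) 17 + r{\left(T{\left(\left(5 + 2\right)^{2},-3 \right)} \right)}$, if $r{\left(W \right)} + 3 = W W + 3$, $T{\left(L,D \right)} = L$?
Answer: $1976$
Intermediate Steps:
$r{\left(W \right)} = W^{2}$ ($r{\left(W \right)} = -3 + \left(W W + 3\right) = -3 + \left(W^{2} + 3\right) = -3 + \left(3 + W^{2}\right) = W^{2}$)
$\left(-25\right) 17 + r{\left(T{\left(\left(5 + 2\right)^{2},-3 \right)} \right)} = \left(-25\right) 17 + \left(\left(5 + 2\right)^{2}\right)^{2} = -425 + \left(7^{2}\right)^{2} = -425 + 49^{2} = -425 + 2401 = 1976$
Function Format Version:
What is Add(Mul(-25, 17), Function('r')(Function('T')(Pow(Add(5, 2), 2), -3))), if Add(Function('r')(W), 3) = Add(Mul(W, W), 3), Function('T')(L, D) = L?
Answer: 1976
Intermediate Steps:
Function('r')(W) = Pow(W, 2) (Function('r')(W) = Add(-3, Add(Mul(W, W), 3)) = Add(-3, Add(Pow(W, 2), 3)) = Add(-3, Add(3, Pow(W, 2))) = Pow(W, 2))
Add(Mul(-25, 17), Function('r')(Function('T')(Pow(Add(5, 2), 2), -3))) = Add(Mul(-25, 17), Pow(Pow(Add(5, 2), 2), 2)) = Add(-425, Pow(Pow(7, 2), 2)) = Add(-425, Pow(49, 2)) = Add(-425, 2401) = 1976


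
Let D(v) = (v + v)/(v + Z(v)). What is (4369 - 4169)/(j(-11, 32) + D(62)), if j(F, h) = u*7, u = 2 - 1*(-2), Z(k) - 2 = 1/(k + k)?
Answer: 396850/59403 ≈ 6.6806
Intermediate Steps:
Z(k) = 2 + 1/(2*k) (Z(k) = 2 + 1/(k + k) = 2 + 1/(2*k))
u = 4 (u = 2 + 2 = 4)
D(v) = 2*v/(2 + v + 1/(2*v)) (D(v) = (v + v)/(v + (2 + 1/(2*v))) = (2*v)/(2 + v + 1/(2*v)) = 2*v/(2 + v + 1/(2*v)))
j(F, h) = 28 (j(F, h) = 4*7 = 28)
(4369 - 4169)/(j(-11, 32) + D(62)) = (4369 - 4169)/(28 + 4*62²/(1 + 2*62² + 4*62)) = 200/(28 + 4*3844/(1 + 2*3844 + 248)) = 200/(28 + 4*3844/(1 + 7688 + 248)) = 200/(28 + 4*3844/7937) = 200/(28 + 4*3844*(1/7937)) = 200/(28 + 15376/7937) = 200/(237612/7937) = 200*(7937/237612) = 396850/59403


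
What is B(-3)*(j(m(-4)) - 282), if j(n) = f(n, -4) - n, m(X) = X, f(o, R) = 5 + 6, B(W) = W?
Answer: 801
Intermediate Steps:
f(o, R) = 11
j(n) = 11 - n
B(-3)*(j(m(-4)) - 282) = -3*((11 - 1*(-4)) - 282) = -3*((11 + 4) - 282) = -3*(15 - 282) = -3*(-267) = 801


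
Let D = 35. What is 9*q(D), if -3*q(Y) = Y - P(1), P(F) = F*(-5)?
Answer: -120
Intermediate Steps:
P(F) = -5*F
q(Y) = -5/3 - Y/3 (q(Y) = -(Y - (-5))/3 = -(Y - 1*(-5))/3 = -(Y + 5)/3 = -(5 + Y)/3 = -5/3 - Y/3)
9*q(D) = 9*(-5/3 - 1/3*35) = 9*(-5/3 - 35/3) = 9*(-40/3) = -120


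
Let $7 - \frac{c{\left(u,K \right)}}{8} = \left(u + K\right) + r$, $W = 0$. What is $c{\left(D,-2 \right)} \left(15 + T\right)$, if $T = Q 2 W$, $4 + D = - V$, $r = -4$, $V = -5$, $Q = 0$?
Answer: $1440$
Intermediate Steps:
$D = 1$ ($D = -4 - -5 = -4 + 5 = 1$)
$T = 0$ ($T = 0 \cdot 2 \cdot 0 = 0 \cdot 0 = 0$)
$c{\left(u,K \right)} = 88 - 8 K - 8 u$ ($c{\left(u,K \right)} = 56 - 8 \left(\left(u + K\right) - 4\right) = 56 - 8 \left(\left(K + u\right) - 4\right) = 56 - 8 \left(-4 + K + u\right) = 56 - \left(-32 + 8 K + 8 u\right) = 88 - 8 K - 8 u$)
$c{\left(D,-2 \right)} \left(15 + T\right) = \left(88 - -16 - 8\right) \left(15 + 0\right) = \left(88 + 16 - 8\right) 15 = 96 \cdot 15 = 1440$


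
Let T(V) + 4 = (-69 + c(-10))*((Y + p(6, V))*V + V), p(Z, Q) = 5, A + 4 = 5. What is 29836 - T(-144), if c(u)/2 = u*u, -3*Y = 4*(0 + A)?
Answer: 117872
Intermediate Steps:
A = 1 (A = -4 + 5 = 1)
Y = -4/3 (Y = -4*(0 + 1)/3 = -4/3 ≈ -1.3333)
c(u) = 2*u² (c(u) = 2*(u*u) = 2*u²)
T(V) = -4 + 1834*V/3 (T(V) = -4 + (-69 + 2*(-10)²)*((-4/3 + 5)*V + V) = -4 + (-69 + 2*100)*(11*V/3 + V) = -4 + (-69 + 200)*(14*V/3) = -4 + 131*(14*V/3) = -4 + 1834*V/3)
29836 - T(-144) = 29836 - (-4 + (1834/3)*(-144)) = 29836 - (-4 - 88032) = 29836 - 1*(-88036) = 29836 + 88036 = 117872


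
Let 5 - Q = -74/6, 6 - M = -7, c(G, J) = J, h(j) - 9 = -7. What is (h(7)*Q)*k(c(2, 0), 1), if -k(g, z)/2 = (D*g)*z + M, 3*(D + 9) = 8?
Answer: -2704/3 ≈ -901.33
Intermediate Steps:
D = -19/3 (D = -9 + (⅓)*8 = -9 + 8/3 = -19/3 ≈ -6.3333)
h(j) = 2 (h(j) = 9 - 7 = 2)
M = 13 (M = 6 - 1*(-7) = 6 + 7 = 13)
Q = 52/3 (Q = 5 - (-74)/6 = 5 - 1*(-37/3) = 5 + 37/3 = 52/3 ≈ 17.333)
k(g, z) = -26 + 38*g*z/3 (k(g, z) = -2*((-19*g/3)*z + 13) = -2*(-19*g*z/3 + 13) = -2*(13 - 19*g*z/3) = -26 + 38*g*z/3)
(h(7)*Q)*k(c(2, 0), 1) = (2*(52/3))*(-26 + (38/3)*0*1) = 104*(-26 + 0)/3 = (104/3)*(-26) = -2704/3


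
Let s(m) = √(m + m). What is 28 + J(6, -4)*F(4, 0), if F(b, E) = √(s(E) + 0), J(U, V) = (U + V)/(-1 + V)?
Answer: 28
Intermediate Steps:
s(m) = √2*√m (s(m) = √(2*m) = √2*√m)
J(U, V) = (U + V)/(-1 + V)
F(b, E) = 2^(¼)*E^(¼) (F(b, E) = √(√2*√E + 0) = √(√2*√E) = 2^(¼)*E^(¼))
28 + J(6, -4)*F(4, 0) = 28 + ((6 - 4)/(-1 - 4))*(2^(¼)*0^(¼)) = 28 + (2/(-5))*(2^(¼)*0) = 28 - ⅕*2*0 = 28 - ⅖*0 = 28 + 0 = 28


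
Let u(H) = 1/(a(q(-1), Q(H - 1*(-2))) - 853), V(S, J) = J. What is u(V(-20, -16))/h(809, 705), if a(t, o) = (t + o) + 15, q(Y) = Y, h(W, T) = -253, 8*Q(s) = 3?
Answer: 8/1697377 ≈ 4.7132e-6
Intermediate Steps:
Q(s) = 3/8 (Q(s) = (1/8)*3 = 3/8)
a(t, o) = 15 + o + t (a(t, o) = (o + t) + 15 = 15 + o + t)
u(H) = -8/6709 (u(H) = 1/((15 + 3/8 - 1) - 853) = 1/(115/8 - 853) = 1/(-6709/8) = -8/6709)
u(V(-20, -16))/h(809, 705) = -8/6709/(-253) = -8/6709*(-1/253) = 8/1697377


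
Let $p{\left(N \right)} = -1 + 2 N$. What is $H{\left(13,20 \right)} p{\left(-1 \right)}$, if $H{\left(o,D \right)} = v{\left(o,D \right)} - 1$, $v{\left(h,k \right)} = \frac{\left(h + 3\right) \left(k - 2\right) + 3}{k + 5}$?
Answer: $- \frac{798}{25} \approx -31.92$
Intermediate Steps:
$v{\left(h,k \right)} = \frac{3 + \left(-2 + k\right) \left(3 + h\right)}{5 + k}$ ($v{\left(h,k \right)} = \frac{\left(3 + h\right) \left(-2 + k\right) + 3}{5 + k} = \frac{\left(-2 + k\right) \left(3 + h\right) + 3}{5 + k} = \frac{3 + \left(-2 + k\right) \left(3 + h\right)}{5 + k}$)
$H{\left(o,D \right)} = -1 + \frac{-3 - 2 o + 3 D + D o}{5 + D}$ ($H{\left(o,D \right)} = \frac{-3 - 2 o + 3 D + o D}{5 + D} - 1 = \frac{-3 - 2 o + 3 D + D o}{5 + D} - 1 = -1 + \frac{-3 - 2 o + 3 D + D o}{5 + D}$)
$H{\left(13,20 \right)} p{\left(-1 \right)} = \frac{-8 - 26 + 2 \cdot 20 + 20 \cdot 13}{5 + 20} \left(-1 + 2 \left(-1\right)\right) = \frac{-8 - 26 + 40 + 260}{25} \left(-1 - 2\right) = \frac{1}{25} \cdot 266 \left(-3\right) = \frac{266}{25} \left(-3\right) = - \frac{798}{25}$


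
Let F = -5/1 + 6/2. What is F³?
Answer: -8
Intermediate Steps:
F = -2 (F = -5*1 + 6*(½) = -5 + 3 = -2)
F³ = (-2)³ = -8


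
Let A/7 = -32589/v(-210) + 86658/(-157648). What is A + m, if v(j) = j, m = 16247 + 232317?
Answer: 98390659721/394120 ≈ 2.4965e+5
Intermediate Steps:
m = 248564
A = 426616041/394120 (A = 7*(-32589/(-210) + 86658/(-157648)) = 7*(-32589*(-1/210) + 86658*(-1/157648)) = 7*(10863/70 - 43329/78824) = 7*(426616041/2758840) = 426616041/394120 ≈ 1082.5)
A + m = 426616041/394120 + 248564 = 98390659721/394120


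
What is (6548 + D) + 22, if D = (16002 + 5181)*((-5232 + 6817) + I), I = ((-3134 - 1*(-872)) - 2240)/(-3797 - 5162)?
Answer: 300953144241/8959 ≈ 3.3592e+7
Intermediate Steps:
I = 4502/8959 (I = ((-3134 + 872) - 2240)/(-8959) = (-2262 - 2240)*(-1/8959) = -4502*(-1/8959) = 4502/8959 ≈ 0.50251)
D = 300894283611/8959 (D = (16002 + 5181)*((-5232 + 6817) + 4502/8959) = 21183*(1585 + 4502/8959) = 21183*(14204517/8959) = 300894283611/8959 ≈ 3.3586e+7)
(6548 + D) + 22 = (6548 + 300894283611/8959) + 22 = 300952947143/8959 + 22 = 300953144241/8959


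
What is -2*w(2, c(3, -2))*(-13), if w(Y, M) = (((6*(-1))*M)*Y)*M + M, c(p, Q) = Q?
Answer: -1300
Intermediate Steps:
w(Y, M) = M - 6*Y*M² (w(Y, M) = ((-6*M)*Y)*M + M = (-6*M*Y)*M + M = -6*Y*M² + M = M - 6*Y*M²)
-2*w(2, c(3, -2))*(-13) = -(-4)*(1 - 6*(-2)*2)*(-13) = -(-4)*(1 + 24)*(-13) = -(-4)*25*(-13) = -2*(-50)*(-13) = 100*(-13) = -1300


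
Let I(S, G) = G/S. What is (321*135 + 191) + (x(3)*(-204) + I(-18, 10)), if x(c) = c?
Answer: 386221/9 ≈ 42913.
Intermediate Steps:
(321*135 + 191) + (x(3)*(-204) + I(-18, 10)) = (321*135 + 191) + (3*(-204) + 10/(-18)) = (43335 + 191) + (-612 + 10*(-1/18)) = 43526 + (-612 - 5/9) = 43526 - 5513/9 = 386221/9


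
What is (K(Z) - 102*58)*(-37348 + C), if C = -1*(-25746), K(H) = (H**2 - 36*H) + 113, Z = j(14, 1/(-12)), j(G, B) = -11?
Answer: 61328172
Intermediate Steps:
Z = -11
K(H) = 113 + H**2 - 36*H
C = 25746
(K(Z) - 102*58)*(-37348 + C) = ((113 + (-11)**2 - 36*(-11)) - 102*58)*(-37348 + 25746) = ((113 + 121 + 396) - 5916)*(-11602) = (630 - 5916)*(-11602) = -5286*(-11602) = 61328172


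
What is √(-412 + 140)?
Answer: 4*I*√17 ≈ 16.492*I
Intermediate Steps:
√(-412 + 140) = √(-272) = 4*I*√17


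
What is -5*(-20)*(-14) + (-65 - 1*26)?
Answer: -1491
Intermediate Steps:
-5*(-20)*(-14) + (-65 - 1*26) = 100*(-14) + (-65 - 26) = -1400 - 91 = -1491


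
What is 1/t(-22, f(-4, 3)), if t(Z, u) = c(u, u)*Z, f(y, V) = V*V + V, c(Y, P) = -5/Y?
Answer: 6/55 ≈ 0.10909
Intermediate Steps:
f(y, V) = V + V² (f(y, V) = V² + V = V + V²)
t(Z, u) = -5*Z/u (t(Z, u) = (-5/u)*Z = -5*Z/u)
1/t(-22, f(-4, 3)) = 1/(-5*(-22)/3*(1 + 3)) = 1/(-5*(-22)/3*4) = 1/(-5*(-22)/12) = 1/(-5*(-22)*1/12) = 1/(55/6) = 6/55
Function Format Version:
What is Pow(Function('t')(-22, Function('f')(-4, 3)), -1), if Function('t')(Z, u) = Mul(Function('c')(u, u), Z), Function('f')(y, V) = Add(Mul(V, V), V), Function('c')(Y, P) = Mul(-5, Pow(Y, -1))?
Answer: Rational(6, 55) ≈ 0.10909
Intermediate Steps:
Function('f')(y, V) = Add(V, Pow(V, 2)) (Function('f')(y, V) = Add(Pow(V, 2), V) = Add(V, Pow(V, 2)))
Function('t')(Z, u) = Mul(-5, Z, Pow(u, -1)) (Function('t')(Z, u) = Mul(Mul(-5, Pow(u, -1)), Z) = Mul(-5, Z, Pow(u, -1)))
Pow(Function('t')(-22, Function('f')(-4, 3)), -1) = Pow(Mul(-5, -22, Pow(Mul(3, Add(1, 3)), -1)), -1) = Pow(Mul(-5, -22, Pow(Mul(3, 4), -1)), -1) = Pow(Mul(-5, -22, Pow(12, -1)), -1) = Pow(Mul(-5, -22, Rational(1, 12)), -1) = Pow(Rational(55, 6), -1) = Rational(6, 55)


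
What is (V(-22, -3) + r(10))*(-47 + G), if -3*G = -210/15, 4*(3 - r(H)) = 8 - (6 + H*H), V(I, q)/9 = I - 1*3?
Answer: 50165/6 ≈ 8360.8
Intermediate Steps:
V(I, q) = -27 + 9*I (V(I, q) = 9*(I - 1*3) = 9*(I - 3) = 9*(-3 + I) = -27 + 9*I)
r(H) = 5/2 + H**2/4 (r(H) = 3 - (8 - (6 + H*H))/4 = 3 - (8 - (6 + H**2))/4 = 3 - (8 + (-6 - H**2))/4 = 3 - (2 - H**2)/4 = 3 + (-1/2 + H**2/4) = 5/2 + H**2/4)
G = 14/3 (G = -(-70)/15 = -1/3*(-14) = 14/3 ≈ 4.6667)
(V(-22, -3) + r(10))*(-47 + G) = ((-27 + 9*(-22)) + (5/2 + (1/4)*10**2))*(-47 + 14/3) = ((-27 - 198) + (5/2 + (1/4)*100))*(-127/3) = (-225 + (5/2 + 25))*(-127/3) = (-225 + 55/2)*(-127/3) = -395/2*(-127/3) = 50165/6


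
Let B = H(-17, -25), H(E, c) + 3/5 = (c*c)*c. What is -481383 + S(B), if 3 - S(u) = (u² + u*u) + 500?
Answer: -12220015768/25 ≈ -4.8880e+8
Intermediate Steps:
H(E, c) = -⅗ + c³ (H(E, c) = -⅗ + (c*c)*c = -⅗ + c²*c = -⅗ + c³)
B = -78128/5 (B = -⅗ + (-25)³ = -⅗ - 15625 = -78128/5 ≈ -15626.)
S(u) = -497 - 2*u² (S(u) = 3 - ((u² + u*u) + 500) = 3 - ((u² + u²) + 500) = 3 - (2*u² + 500) = 3 - (500 + 2*u²) = 3 + (-500 - 2*u²) = -497 - 2*u²)
-481383 + S(B) = -481383 + (-497 - 2*(-78128/5)²) = -481383 + (-497 - 2*6103984384/25) = -481383 + (-497 - 12207968768/25) = -481383 - 12207981193/25 = -12220015768/25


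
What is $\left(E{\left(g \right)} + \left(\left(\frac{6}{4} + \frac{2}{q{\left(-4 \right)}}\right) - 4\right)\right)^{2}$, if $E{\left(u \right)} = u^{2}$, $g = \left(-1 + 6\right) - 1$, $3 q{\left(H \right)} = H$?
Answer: $144$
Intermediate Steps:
$q{\left(H \right)} = \frac{H}{3}$
$g = 4$ ($g = 5 - 1 = 4$)
$\left(E{\left(g \right)} + \left(\left(\frac{6}{4} + \frac{2}{q{\left(-4 \right)}}\right) - 4\right)\right)^{2} = \left(4^{2} + \left(\left(\frac{6}{4} + \frac{2}{\frac{1}{3} \left(-4\right)}\right) - 4\right)\right)^{2} = \left(16 - \left(\frac{5}{2} + \frac{3}{2}\right)\right)^{2} = \left(16 + \left(\left(\frac{3}{2} + 2 \left(- \frac{3}{4}\right)\right) - 4\right)\right)^{2} = \left(16 + \left(\left(\frac{3}{2} - \frac{3}{2}\right) - 4\right)\right)^{2} = \left(16 + \left(0 - 4\right)\right)^{2} = \left(16 - 4\right)^{2} = 12^{2} = 144$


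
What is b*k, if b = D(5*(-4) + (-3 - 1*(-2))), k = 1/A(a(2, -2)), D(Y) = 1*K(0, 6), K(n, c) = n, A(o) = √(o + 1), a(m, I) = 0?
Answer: 0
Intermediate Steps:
A(o) = √(1 + o)
D(Y) = 0 (D(Y) = 1*0 = 0)
k = 1 (k = 1/(√(1 + 0)) = 1/(√1) = 1/1 = 1)
b = 0
b*k = 0*1 = 0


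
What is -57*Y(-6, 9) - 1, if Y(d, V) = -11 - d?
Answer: 284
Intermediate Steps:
-57*Y(-6, 9) - 1 = -57*(-11 - 1*(-6)) - 1 = -57*(-11 + 6) - 1 = -57*(-5) - 1 = 285 - 1 = 284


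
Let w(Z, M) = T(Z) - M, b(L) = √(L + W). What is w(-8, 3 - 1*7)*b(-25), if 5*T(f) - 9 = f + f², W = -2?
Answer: 51*I*√3 ≈ 88.335*I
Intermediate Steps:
b(L) = √(-2 + L) (b(L) = √(L - 2) = √(-2 + L))
T(f) = 9/5 + f/5 + f²/5 (T(f) = 9/5 + (f + f²)/5 = 9/5 + (f/5 + f²/5) = 9/5 + f/5 + f²/5)
w(Z, M) = 9/5 - M + Z/5 + Z²/5 (w(Z, M) = (9/5 + Z/5 + Z²/5) - M = 9/5 - M + Z/5 + Z²/5)
w(-8, 3 - 1*7)*b(-25) = (9/5 - (3 - 1*7) + (⅕)*(-8) + (⅕)*(-8)²)*√(-2 - 25) = (9/5 - (3 - 7) - 8/5 + (⅕)*64)*√(-27) = (9/5 - 1*(-4) - 8/5 + 64/5)*(3*I*√3) = (9/5 + 4 - 8/5 + 64/5)*(3*I*√3) = 17*(3*I*√3) = 51*I*√3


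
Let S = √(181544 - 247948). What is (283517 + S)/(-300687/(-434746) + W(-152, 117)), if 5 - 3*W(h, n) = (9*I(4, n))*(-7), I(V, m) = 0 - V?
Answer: -369773645046/106480201 - 2608476*I*√16601/106480201 ≈ -3472.7 - 3.1563*I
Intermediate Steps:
I(V, m) = -V
S = 2*I*√16601 (S = √(-66404) = 2*I*√16601 ≈ 257.69*I)
W(h, n) = -247/3 (W(h, n) = 5/3 - 9*(-1*4)*(-7)/3 = 5/3 - 9*(-4)*(-7)/3 = 5/3 - (-12)*(-7) = 5/3 - ⅓*252 = 5/3 - 84 = -247/3)
(283517 + S)/(-300687/(-434746) + W(-152, 117)) = (283517 + 2*I*√16601)/(-300687/(-434746) - 247/3) = (283517 + 2*I*√16601)/(-300687*(-1/434746) - 247/3) = (283517 + 2*I*√16601)/(300687/434746 - 247/3) = (283517 + 2*I*√16601)/(-106480201/1304238) = (283517 + 2*I*√16601)*(-1304238/106480201) = -369773645046/106480201 - 2608476*I*√16601/106480201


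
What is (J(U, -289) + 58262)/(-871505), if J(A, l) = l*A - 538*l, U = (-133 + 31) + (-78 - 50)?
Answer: -280214/871505 ≈ -0.32153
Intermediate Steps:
U = -230 (U = -102 - 128 = -230)
J(A, l) = -538*l + A*l (J(A, l) = A*l - 538*l = -538*l + A*l)
(J(U, -289) + 58262)/(-871505) = (-289*(-538 - 230) + 58262)/(-871505) = (-289*(-768) + 58262)*(-1/871505) = (221952 + 58262)*(-1/871505) = 280214*(-1/871505) = -280214/871505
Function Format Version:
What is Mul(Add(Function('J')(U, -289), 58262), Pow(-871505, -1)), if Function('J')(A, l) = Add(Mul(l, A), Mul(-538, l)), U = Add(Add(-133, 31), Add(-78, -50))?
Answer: Rational(-280214, 871505) ≈ -0.32153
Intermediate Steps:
U = -230 (U = Add(-102, -128) = -230)
Function('J')(A, l) = Add(Mul(-538, l), Mul(A, l)) (Function('J')(A, l) = Add(Mul(A, l), Mul(-538, l)) = Add(Mul(-538, l), Mul(A, l)))
Mul(Add(Function('J')(U, -289), 58262), Pow(-871505, -1)) = Mul(Add(Mul(-289, Add(-538, -230)), 58262), Pow(-871505, -1)) = Mul(Add(Mul(-289, -768), 58262), Rational(-1, 871505)) = Mul(Add(221952, 58262), Rational(-1, 871505)) = Mul(280214, Rational(-1, 871505)) = Rational(-280214, 871505)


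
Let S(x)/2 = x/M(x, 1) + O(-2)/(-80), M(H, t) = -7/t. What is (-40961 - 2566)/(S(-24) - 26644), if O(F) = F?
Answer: 6093780/3729193 ≈ 1.6341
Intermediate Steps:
S(x) = 1/20 - 2*x/7 (S(x) = 2*(x/((-7/1)) - 2/(-80)) = 2*(x/((-7*1)) - 2*(-1/80)) = 2*(x/(-7) + 1/40) = 2*(x*(-1/7) + 1/40) = 2*(-x/7 + 1/40) = 2*(1/40 - x/7) = 1/20 - 2*x/7)
(-40961 - 2566)/(S(-24) - 26644) = (-40961 - 2566)/((1/20 - 2/7*(-24)) - 26644) = -43527/((1/20 + 48/7) - 26644) = -43527/(967/140 - 26644) = -43527/(-3729193/140) = -43527*(-140/3729193) = 6093780/3729193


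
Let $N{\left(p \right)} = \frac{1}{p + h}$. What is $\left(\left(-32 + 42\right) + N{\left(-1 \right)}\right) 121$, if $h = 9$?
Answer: $\frac{9801}{8} \approx 1225.1$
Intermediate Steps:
$N{\left(p \right)} = \frac{1}{9 + p}$ ($N{\left(p \right)} = \frac{1}{p + 9} = \frac{1}{9 + p}$)
$\left(\left(-32 + 42\right) + N{\left(-1 \right)}\right) 121 = \left(\left(-32 + 42\right) + \frac{1}{9 - 1}\right) 121 = \left(10 + \frac{1}{8}\right) 121 = \frac{81}{8} \cdot 121 = \frac{9801}{8}$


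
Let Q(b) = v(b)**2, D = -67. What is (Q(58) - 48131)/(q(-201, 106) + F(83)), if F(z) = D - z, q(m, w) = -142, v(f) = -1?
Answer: 24065/146 ≈ 164.83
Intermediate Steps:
F(z) = -67 - z
Q(b) = 1 (Q(b) = (-1)**2 = 1)
(Q(58) - 48131)/(q(-201, 106) + F(83)) = (1 - 48131)/(-142 + (-67 - 1*83)) = -48130/(-142 + (-67 - 83)) = -48130/(-142 - 150) = -48130/(-292) = -48130*(-1/292) = 24065/146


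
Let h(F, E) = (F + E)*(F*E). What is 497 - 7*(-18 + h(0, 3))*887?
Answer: 112259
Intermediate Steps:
h(F, E) = E*F*(E + F) (h(F, E) = (E + F)*(E*F) = E*F*(E + F))
497 - 7*(-18 + h(0, 3))*887 = 497 - 7*(-18 + 3*0*(3 + 0))*887 = 497 - 7*(-18 + 3*0*3)*887 = 497 - 7*(-18 + 0)*887 = 497 - 7*(-18)*887 = 497 + 126*887 = 497 + 111762 = 112259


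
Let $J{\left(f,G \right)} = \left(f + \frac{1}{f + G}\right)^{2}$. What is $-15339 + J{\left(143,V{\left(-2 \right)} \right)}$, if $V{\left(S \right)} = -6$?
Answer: $\frac{95948773}{18769} \approx 5112.1$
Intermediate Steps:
$J{\left(f,G \right)} = \left(f + \frac{1}{G + f}\right)^{2}$
$-15339 + J{\left(143,V{\left(-2 \right)} \right)} = -15339 + \frac{\left(1 + 143^{2} - 858\right)^{2}}{\left(-6 + 143\right)^{2}} = -15339 + \frac{\left(1 + 20449 - 858\right)^{2}}{18769} = -15339 + \frac{19592^{2}}{18769} = -15339 + \frac{1}{18769} \cdot 383846464 = -15339 + \frac{383846464}{18769} = \frac{95948773}{18769}$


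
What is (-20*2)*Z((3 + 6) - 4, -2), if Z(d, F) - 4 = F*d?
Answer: 240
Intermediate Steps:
Z(d, F) = 4 + F*d
(-20*2)*Z((3 + 6) - 4, -2) = (-20*2)*(4 - 2*((3 + 6) - 4)) = -40*(4 - 2*(9 - 4)) = -40*(4 - 2*5) = -40*(4 - 10) = -40*(-6) = 240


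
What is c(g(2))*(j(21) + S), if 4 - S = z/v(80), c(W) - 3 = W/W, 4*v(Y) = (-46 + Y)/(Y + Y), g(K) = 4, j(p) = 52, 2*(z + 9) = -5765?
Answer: 3704928/17 ≈ 2.1794e+5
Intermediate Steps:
z = -5783/2 (z = -9 + (½)*(-5765) = -9 - 5765/2 = -5783/2 ≈ -2891.5)
v(Y) = (-46 + Y)/(8*Y) (v(Y) = ((-46 + Y)/(Y + Y))/4 = ((-46 + Y)/((2*Y)))/4 = ((-46 + Y)*(1/(2*Y)))/4 = ((-46 + Y)/(2*Y))/4 = (-46 + Y)/(8*Y))
c(W) = 4 (c(W) = 3 + W/W = 3 + 1 = 4)
S = 925348/17 (S = 4 - (-5783)/(2*((⅛)*(-46 + 80)/80)) = 4 - (-5783)/(2*((⅛)*(1/80)*34)) = 4 - (-5783)/(2*17/320) = 4 - (-5783)*320/(2*17) = 4 - 1*(-925280/17) = 4 + 925280/17 = 925348/17 ≈ 54432.)
c(g(2))*(j(21) + S) = 4*(52 + 925348/17) = 4*(926232/17) = 3704928/17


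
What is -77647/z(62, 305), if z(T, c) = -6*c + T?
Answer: 77647/1768 ≈ 43.918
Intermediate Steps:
z(T, c) = T - 6*c
-77647/z(62, 305) = -77647/(62 - 6*305) = -77647/(62 - 1830) = -77647/(-1768) = -77647*(-1/1768) = 77647/1768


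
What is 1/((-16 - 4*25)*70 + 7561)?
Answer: -1/559 ≈ -0.0017889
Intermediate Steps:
1/((-16 - 4*25)*70 + 7561) = 1/((-16 - 100)*70 + 7561) = 1/(-116*70 + 7561) = 1/(-8120 + 7561) = 1/(-559) = -1/559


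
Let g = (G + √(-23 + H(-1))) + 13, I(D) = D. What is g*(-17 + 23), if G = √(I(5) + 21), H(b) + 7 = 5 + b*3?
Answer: 78 + 6*√26 + 12*I*√7 ≈ 108.59 + 31.749*I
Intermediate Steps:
H(b) = -2 + 3*b (H(b) = -7 + (5 + b*3) = -7 + (5 + 3*b) = -2 + 3*b)
G = √26 (G = √(5 + 21) = √26 ≈ 5.0990)
g = 13 + √26 + 2*I*√7 (g = (√26 + √(-23 + (-2 + 3*(-1)))) + 13 = (√26 + √(-23 + (-2 - 3))) + 13 = (√26 + √(-23 - 5)) + 13 = (√26 + √(-28)) + 13 = (√26 + 2*I*√7) + 13 = 13 + √26 + 2*I*√7 ≈ 18.099 + 5.2915*I)
g*(-17 + 23) = (13 + √26 + 2*I*√7)*(-17 + 23) = (13 + √26 + 2*I*√7)*6 = 78 + 6*√26 + 12*I*√7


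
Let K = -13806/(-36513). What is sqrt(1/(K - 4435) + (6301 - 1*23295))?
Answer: I*sqrt(611190110049820239)/5997087 ≈ 130.36*I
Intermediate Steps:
K = 1534/4057 (K = -13806*(-1/36513) = 1534/4057 ≈ 0.37811)
sqrt(1/(K - 4435) + (6301 - 1*23295)) = sqrt(1/(1534/4057 - 4435) + (6301 - 1*23295)) = sqrt(1/(-17991261/4057) + (6301 - 23295)) = sqrt(-4057/17991261 - 16994) = sqrt(-305743493491/17991261) = I*sqrt(611190110049820239)/5997087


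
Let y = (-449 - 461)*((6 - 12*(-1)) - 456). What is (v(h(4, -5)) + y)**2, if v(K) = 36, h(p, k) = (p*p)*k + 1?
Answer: 158894715456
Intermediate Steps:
h(p, k) = 1 + k*p**2 (h(p, k) = p**2*k + 1 = k*p**2 + 1 = 1 + k*p**2)
y = 398580 (y = -910*((6 + 12) - 456) = -910*(18 - 456) = -910*(-438) = 398580)
(v(h(4, -5)) + y)**2 = (36 + 398580)**2 = 398616**2 = 158894715456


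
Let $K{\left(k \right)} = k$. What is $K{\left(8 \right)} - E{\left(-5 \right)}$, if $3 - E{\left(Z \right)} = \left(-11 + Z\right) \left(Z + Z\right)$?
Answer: $165$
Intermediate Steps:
$E{\left(Z \right)} = 3 - 2 Z \left(-11 + Z\right)$ ($E{\left(Z \right)} = 3 - \left(-11 + Z\right) \left(Z + Z\right) = 3 - \left(-11 + Z\right) 2 Z = 3 - 2 Z \left(-11 + Z\right)$)
$K{\left(8 \right)} - E{\left(-5 \right)} = 8 - \left(3 - 2 \left(-5\right)^{2} + 22 \left(-5\right)\right) = 8 - \left(3 - 50 - 110\right) = 8 - -157 = 8 + 157 = 165$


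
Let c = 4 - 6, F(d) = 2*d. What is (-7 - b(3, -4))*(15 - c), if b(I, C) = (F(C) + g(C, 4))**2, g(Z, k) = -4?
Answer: -2567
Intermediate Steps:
b(I, C) = (-4 + 2*C)**2 (b(I, C) = (2*C - 4)**2 = (-4 + 2*C)**2)
c = -2
(-7 - b(3, -4))*(15 - c) = (-7 - 4*(-2 - 4)**2)*(15 - 1*(-2)) = (-7 - 4*(-6)**2)*(15 + 2) = (-7 - 4*36)*17 = (-7 - 1*144)*17 = (-7 - 144)*17 = -151*17 = -2567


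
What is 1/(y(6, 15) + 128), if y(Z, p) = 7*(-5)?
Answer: 1/93 ≈ 0.010753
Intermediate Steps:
y(Z, p) = -35
1/(y(6, 15) + 128) = 1/(-35 + 128) = 1/93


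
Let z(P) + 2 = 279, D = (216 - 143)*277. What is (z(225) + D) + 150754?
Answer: 171252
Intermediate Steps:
D = 20221 (D = 73*277 = 20221)
z(P) = 277 (z(P) = -2 + 279 = 277)
(z(225) + D) + 150754 = (277 + 20221) + 150754 = 20498 + 150754 = 171252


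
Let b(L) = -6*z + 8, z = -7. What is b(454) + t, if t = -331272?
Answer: -331222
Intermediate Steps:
b(L) = 50 (b(L) = -6*(-7) + 8 = 42 + 8 = 50)
b(454) + t = 50 - 331272 = -331222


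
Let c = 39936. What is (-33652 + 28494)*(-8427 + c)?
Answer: -162523422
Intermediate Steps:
(-33652 + 28494)*(-8427 + c) = (-33652 + 28494)*(-8427 + 39936) = -5158*31509 = -162523422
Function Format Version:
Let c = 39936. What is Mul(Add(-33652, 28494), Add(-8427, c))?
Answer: -162523422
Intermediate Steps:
Mul(Add(-33652, 28494), Add(-8427, c)) = Mul(Add(-33652, 28494), Add(-8427, 39936)) = Mul(-5158, 31509) = -162523422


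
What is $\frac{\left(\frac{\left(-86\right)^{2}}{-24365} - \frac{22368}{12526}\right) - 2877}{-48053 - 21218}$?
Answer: $\frac{439343250923}{10570615711645} \approx 0.041563$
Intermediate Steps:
$\frac{\left(\frac{\left(-86\right)^{2}}{-24365} - \frac{22368}{12526}\right) - 2877}{-48053 - 21218} = \frac{\left(7396 \left(- \frac{1}{24365}\right) - \frac{11184}{6263}\right) - 2877}{-69271} = \left(\left(- \frac{7396}{24365} - \frac{11184}{6263}\right) - 2877\right) \left(- \frac{1}{69271}\right) = \left(- \frac{318819308}{152597995} - 2877\right) \left(- \frac{1}{69271}\right) = \left(- \frac{439343250923}{152597995}\right) \left(- \frac{1}{69271}\right) = \frac{439343250923}{10570615711645}$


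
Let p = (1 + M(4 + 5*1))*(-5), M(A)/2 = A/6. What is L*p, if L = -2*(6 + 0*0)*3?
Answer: 720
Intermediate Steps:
M(A) = A/3 (M(A) = 2*(A/6) = A/3)
p = -20 (p = (1 + (4 + 5*1)/3)*(-5) = (1 + (4 + 5)/3)*(-5) = (1 + (⅓)*9)*(-5) = (1 + 3)*(-5) = 4*(-5) = -20)
L = -36 (L = -2*(6 + 0)*3 = -2*6*3 = -12*3 = -36)
L*p = -36*(-20) = 720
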